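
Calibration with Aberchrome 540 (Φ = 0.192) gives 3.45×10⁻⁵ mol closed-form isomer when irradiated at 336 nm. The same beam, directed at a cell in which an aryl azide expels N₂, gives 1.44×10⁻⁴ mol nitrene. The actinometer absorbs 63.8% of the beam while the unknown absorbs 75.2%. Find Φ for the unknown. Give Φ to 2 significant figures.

Φ = 0.68

Photons absorbed by the actinometer: 3.45×10⁻⁵ / 0.192 = 1.797×10⁻⁴ mol.
Incident flux: 1.797×10⁻⁴ / 0.638 = 2.817×10⁻⁴ einstein.
Absorbed by unknown: 0.752 × 2.817×10⁻⁴ = 2.118×10⁻⁴ mol.
Φ(unknown) = 1.44×10⁻⁴ / 2.118×10⁻⁴ = 0.68.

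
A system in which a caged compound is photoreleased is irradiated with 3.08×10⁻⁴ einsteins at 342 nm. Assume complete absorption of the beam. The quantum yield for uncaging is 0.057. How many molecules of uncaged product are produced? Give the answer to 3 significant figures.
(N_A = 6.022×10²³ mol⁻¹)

1.06×10¹⁹ molecules

Product: Φ × n_abs = 0.057 × 3.08×10⁻⁴ = 1.756×10⁻⁵ mol.
As a count: 1.756×10⁻⁵ × 6.022×10²³ = 1.06×10¹⁹.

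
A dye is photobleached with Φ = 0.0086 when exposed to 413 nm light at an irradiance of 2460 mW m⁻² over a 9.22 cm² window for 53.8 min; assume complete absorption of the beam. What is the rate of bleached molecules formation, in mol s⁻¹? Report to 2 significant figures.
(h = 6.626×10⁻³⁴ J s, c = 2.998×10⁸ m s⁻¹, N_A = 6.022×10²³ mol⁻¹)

6.7×10⁻¹¹ mol s⁻¹

Photon energy at 413 nm: hc/λ = (6.626×10⁻³⁴)(2.998×10⁸)/(413×10⁻⁹) = 4.810×10⁻¹⁹ J.
Energy delivered: (2460 mW m⁻²)(9.22×10⁻⁴ m²)(3228 s) = 7.321 J.
Photons incident: 7.321 / 4.810×10⁻¹⁹ = 1.522×10¹⁹, i.e. 1.522×10¹⁹/6.022×10²³ = 2.527×10⁻⁵ mol.
Product formed: 0.0086 × 2.527×10⁻⁵ = 2.173×10⁻⁷ mol.
Rate: 2.173×10⁻⁷ / 3228 s = 6.7×10⁻¹¹ mol s⁻¹.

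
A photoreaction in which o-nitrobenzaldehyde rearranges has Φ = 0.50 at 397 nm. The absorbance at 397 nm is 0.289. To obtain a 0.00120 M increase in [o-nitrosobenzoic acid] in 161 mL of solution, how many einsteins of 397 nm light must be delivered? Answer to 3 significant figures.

Product: (0.00120 M)(0.161 L) = 1.932×10⁻⁴ mol.
Photons that must be absorbed: 1.932×10⁻⁴ / 0.50 = 3.864×10⁻⁴ mol.
Fraction absorbed: 1 − 10^(−0.289) = 0.4860.
Incident photons needed: 3.864×10⁻⁴ / 0.4860 = 7.951×10⁻⁴ mol.

7.95×10⁻⁴ einstein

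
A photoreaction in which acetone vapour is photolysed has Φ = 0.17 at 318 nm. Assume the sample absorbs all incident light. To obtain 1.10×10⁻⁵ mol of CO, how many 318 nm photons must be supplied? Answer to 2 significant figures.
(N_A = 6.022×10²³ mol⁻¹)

3.9×10¹⁹ photons

Photons that must be absorbed: 1.10×10⁻⁵ / 0.17 = 6.471×10⁻⁵ mol.
Photon count: 6.471×10⁻⁵ × 6.022×10²³ = 3.9×10¹⁹.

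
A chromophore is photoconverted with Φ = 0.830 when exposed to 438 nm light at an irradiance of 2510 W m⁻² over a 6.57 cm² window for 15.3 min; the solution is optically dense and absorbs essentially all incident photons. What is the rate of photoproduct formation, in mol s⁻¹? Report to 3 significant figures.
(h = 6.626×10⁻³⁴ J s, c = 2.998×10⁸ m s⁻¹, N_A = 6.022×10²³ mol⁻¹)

Photon energy at 438 nm: hc/λ = (6.626×10⁻³⁴)(2.998×10⁸)/(438×10⁻⁹) = 4.535×10⁻¹⁹ J.
Energy delivered: (2510 W m⁻²)(6.57×10⁻⁴ m²)(918 s) = 1514 J.
Photons incident: 1514 / 4.535×10⁻¹⁹ = 3.338×10²¹, i.e. 3.338×10²¹/6.022×10²³ = 0.005543 mol.
Product formed: 0.830 × 0.005543 = 0.004601 mol.
Rate: 0.004601 / 918 s = 5.01×10⁻⁶ mol s⁻¹.

5.01×10⁻⁶ mol s⁻¹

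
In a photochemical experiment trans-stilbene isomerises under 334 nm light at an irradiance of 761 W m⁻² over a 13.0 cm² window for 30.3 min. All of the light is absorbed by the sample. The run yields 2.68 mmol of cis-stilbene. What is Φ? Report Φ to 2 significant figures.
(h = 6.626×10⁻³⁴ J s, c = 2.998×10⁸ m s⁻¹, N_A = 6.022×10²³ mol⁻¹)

Product: 2.68 mmol = 0.00268 mol.
Photon energy at 334 nm: hc/λ = (6.626×10⁻³⁴)(2.998×10⁸)/(334×10⁻⁹) = 5.948×10⁻¹⁹ J.
Energy delivered: (761 W m⁻²)(13.0×10⁻⁴ m²)(1818 s) = 1799 J.
Photons incident: 1799 / 5.948×10⁻¹⁹ = 3.025×10²¹, i.e. 3.025×10²¹/6.022×10²³ = 0.005023 mol.
Φ = 0.00268 mol / 0.005023 mol photons = 0.53.

Φ = 0.53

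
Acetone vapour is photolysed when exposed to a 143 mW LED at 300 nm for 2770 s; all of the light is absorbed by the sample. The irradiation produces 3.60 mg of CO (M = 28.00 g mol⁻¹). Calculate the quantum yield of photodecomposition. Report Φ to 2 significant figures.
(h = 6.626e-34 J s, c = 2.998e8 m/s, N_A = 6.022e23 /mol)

Product: 3.60 mg / 28.00 g mol⁻¹ = 1.286e-4 mol.
Photon energy at 300 nm: hc/λ = (6.626e-34)(2.998e8)/(300e-9) = 6.622e-19 J.
Energy delivered: (143 mW)(2770 s) = 396.1 J.
Photons incident: 396.1 / 6.622e-19 = 5.982e20, i.e. 5.982e20/6.022e23 = 9.934e-4 mol.
Φ = 1.286e-4 mol / 9.934e-4 mol photons = 0.13.

Φ = 0.13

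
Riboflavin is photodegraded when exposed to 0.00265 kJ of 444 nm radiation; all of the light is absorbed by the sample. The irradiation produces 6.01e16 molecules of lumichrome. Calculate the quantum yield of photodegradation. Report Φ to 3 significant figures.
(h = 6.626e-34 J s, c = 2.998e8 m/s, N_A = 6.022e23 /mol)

Product: 6.01e16 / 6.022e23 = 9.980e-8 mol.
Photon energy at 444 nm: hc/λ = (6.626e-34)(2.998e8)/(444e-9) = 4.474e-19 J.
Incident energy: 0.00265 kJ = 2.65 J.
Photons incident: 2.65 / 4.474e-19 = 5.923e18, i.e. 5.923e18/6.022e23 = 9.836e-6 mol.
Φ = 9.980e-8 mol / 9.836e-6 mol photons = 0.0101.

Φ = 0.0101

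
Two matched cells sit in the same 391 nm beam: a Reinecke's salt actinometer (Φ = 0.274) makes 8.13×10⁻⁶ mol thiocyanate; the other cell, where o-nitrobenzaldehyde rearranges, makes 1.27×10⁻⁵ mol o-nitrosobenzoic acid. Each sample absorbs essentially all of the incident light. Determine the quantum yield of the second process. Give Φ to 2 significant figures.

Photons absorbed by the actinometer: 8.13×10⁻⁶ / 0.274 = 2.967×10⁻⁵ mol.
Φ(unknown) = 1.27×10⁻⁵ / 2.967×10⁻⁵ = 0.43.

Φ = 0.43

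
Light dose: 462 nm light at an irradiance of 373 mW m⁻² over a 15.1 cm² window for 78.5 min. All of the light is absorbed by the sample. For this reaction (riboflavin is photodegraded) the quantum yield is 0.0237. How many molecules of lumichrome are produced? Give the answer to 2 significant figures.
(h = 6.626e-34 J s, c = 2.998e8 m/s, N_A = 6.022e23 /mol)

Photon energy at 462 nm: hc/λ = (6.626e-34)(2.998e8)/(462e-9) = 4.300e-19 J.
Energy delivered: (373 mW m⁻²)(15.1e-4 m²)(4710 s) = 2.653 J.
Photons incident: 2.653 / 4.300e-19 = 6.170e18, i.e. 6.170e18/6.022e23 = 1.025e-5 mol.
Product: Φ × n_abs = 0.0237 × 1.025e-5 = 2.429e-7 mol.
As a count: 2.429e-7 × 6.022e23 = 1.5e17.

1.5e17 molecules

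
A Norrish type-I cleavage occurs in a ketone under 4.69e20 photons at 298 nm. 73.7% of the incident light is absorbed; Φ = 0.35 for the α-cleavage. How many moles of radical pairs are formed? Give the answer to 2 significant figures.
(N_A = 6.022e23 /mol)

2.0e-4 mol

Moles of photons: 4.69e20 / 6.022e23 = 7.788e-4 mol.
Photons absorbed: 0.737 × 7.788e-4 = 5.740e-4 mol.
Product: Φ × n_abs = 0.35 × 5.740e-4 = 2.009e-4 mol.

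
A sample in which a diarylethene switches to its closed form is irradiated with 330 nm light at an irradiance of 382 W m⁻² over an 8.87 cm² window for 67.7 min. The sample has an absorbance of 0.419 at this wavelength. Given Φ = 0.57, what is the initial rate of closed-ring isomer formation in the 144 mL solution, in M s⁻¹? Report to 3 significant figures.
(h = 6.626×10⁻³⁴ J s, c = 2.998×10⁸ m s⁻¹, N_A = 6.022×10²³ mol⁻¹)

2.29×10⁻⁶ M s⁻¹

Photon energy at 330 nm: hc/λ = (6.626×10⁻³⁴)(2.998×10⁸)/(330×10⁻⁹) = 6.020×10⁻¹⁹ J.
Energy delivered: (382 W m⁻²)(8.87×10⁻⁴ m²)(4062 s) = 1376 J.
Photons incident: 1376 / 6.020×10⁻¹⁹ = 2.286×10²¹, i.e. 2.286×10²¹/6.022×10²³ = 0.003796 mol.
Fraction absorbed: 1 − 10^(−0.419) = 0.6189.
Photons absorbed: 0.6189 × 0.003796 = 0.002349 mol.
Product formed: 0.57 × 0.002349 = 0.001339 mol.
Rate: 0.001339 mol / (4062 s × 0.144 L) = 2.29×10⁻⁶ M s⁻¹.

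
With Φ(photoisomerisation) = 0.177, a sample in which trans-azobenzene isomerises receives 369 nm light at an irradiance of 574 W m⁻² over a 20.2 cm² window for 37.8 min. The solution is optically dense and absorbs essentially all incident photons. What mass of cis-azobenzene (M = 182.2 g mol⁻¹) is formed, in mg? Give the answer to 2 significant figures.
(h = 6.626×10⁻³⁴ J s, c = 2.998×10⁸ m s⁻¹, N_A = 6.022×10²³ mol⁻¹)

Photon energy at 369 nm: hc/λ = (6.626×10⁻³⁴)(2.998×10⁸)/(369×10⁻⁹) = 5.383×10⁻¹⁹ J.
Energy delivered: (574 W m⁻²)(20.2×10⁻⁴ m²)(2268 s) = 2630 J.
Photons incident: 2630 / 5.383×10⁻¹⁹ = 4.886×10²¹, i.e. 4.886×10²¹/6.022×10²³ = 0.008114 mol.
Product: Φ × n_abs = 0.177 × 0.008114 = 0.001436 mol.
Mass: 0.001436 × 182.2 = 0.2616 g = 260 mg.

260 mg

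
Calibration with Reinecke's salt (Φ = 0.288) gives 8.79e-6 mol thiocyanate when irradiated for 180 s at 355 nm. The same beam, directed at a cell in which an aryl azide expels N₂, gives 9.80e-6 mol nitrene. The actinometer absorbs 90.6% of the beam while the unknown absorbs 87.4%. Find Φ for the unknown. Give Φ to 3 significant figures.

Photons absorbed by the actinometer: 8.79e-6 / 0.288 = 3.052e-5 mol.
Incident flux: 3.052e-5 / 0.906 = 3.369e-5 einstein.
Absorbed by unknown: 0.874 × 3.369e-5 = 2.945e-5 mol.
Φ(unknown) = 9.80e-6 / 2.945e-5 = 0.333.

Φ = 0.333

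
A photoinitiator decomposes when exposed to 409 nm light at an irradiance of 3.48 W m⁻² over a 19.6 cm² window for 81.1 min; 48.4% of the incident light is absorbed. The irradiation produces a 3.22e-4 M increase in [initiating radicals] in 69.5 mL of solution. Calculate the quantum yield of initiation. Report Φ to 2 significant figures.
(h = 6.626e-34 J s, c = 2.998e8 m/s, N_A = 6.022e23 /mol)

Product: (3.22e-4 M)(0.0695 L) = 2.238e-5 mol.
Photon energy at 409 nm: hc/λ = (6.626e-34)(2.998e8)/(409e-9) = 4.857e-19 J.
Energy delivered: (3.48 W m⁻²)(19.6e-4 m²)(4866 s) = 33.19 J.
Photons incident: 33.19 / 4.857e-19 = 6.833e19, i.e. 6.833e19/6.022e23 = 1.135e-4 mol.
Photons absorbed: 0.484 × 1.135e-4 = 5.493e-5 mol.
Φ = 2.238e-5 mol / 5.493e-5 mol photons = 0.41.

Φ = 0.41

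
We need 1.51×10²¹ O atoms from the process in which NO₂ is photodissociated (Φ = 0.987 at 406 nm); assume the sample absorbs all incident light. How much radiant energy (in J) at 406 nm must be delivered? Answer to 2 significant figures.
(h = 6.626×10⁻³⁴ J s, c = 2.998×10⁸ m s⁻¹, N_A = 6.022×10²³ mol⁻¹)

Product: 1.51×10²¹ / 6.022×10²³ = 0.002507 mol.
Photons that must be absorbed: 0.002507 / 0.987 = 0.002540 mol.
Photon energy: hc/λ = 4.893×10⁻¹⁹ J; per mole, 2.947×10⁵ J mol⁻¹.
Energy required: 0.002540 × 2.947×10⁵ = 750 J.

750 J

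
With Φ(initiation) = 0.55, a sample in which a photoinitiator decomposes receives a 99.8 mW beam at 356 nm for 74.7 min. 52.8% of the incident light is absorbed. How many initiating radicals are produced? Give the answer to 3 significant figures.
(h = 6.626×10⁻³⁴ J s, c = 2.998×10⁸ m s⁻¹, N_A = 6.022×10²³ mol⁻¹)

2.33×10²⁰ initiating radicals

Photon energy at 356 nm: hc/λ = (6.626×10⁻³⁴)(2.998×10⁸)/(356×10⁻⁹) = 5.580×10⁻¹⁹ J.
Energy delivered: (99.8 mW)(4482 s) = 447.3 J.
Photons incident: 447.3 / 5.580×10⁻¹⁹ = 8.016×10²⁰, i.e. 8.016×10²⁰/6.022×10²³ = 0.001331 mol.
Photons absorbed: 0.528 × 0.001331 = 7.028×10⁻⁴ mol.
Product: Φ × n_abs = 0.55 × 7.028×10⁻⁴ = 3.865×10⁻⁴ mol.
As a count: 3.865×10⁻⁴ × 6.022×10²³ = 2.33×10²⁰.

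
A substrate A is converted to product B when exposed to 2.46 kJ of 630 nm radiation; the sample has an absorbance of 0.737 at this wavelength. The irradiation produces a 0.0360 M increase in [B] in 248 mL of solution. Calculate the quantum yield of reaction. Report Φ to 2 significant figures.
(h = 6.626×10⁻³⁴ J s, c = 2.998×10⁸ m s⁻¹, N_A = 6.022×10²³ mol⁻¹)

Φ = 0.84

Product: (0.0360 M)(0.248 L) = 0.008928 mol.
Photon energy at 630 nm: hc/λ = (6.626×10⁻³⁴)(2.998×10⁸)/(630×10⁻⁹) = 3.153×10⁻¹⁹ J.
Incident energy: 2.46 kJ = 2460 J.
Photons incident: 2460 / 3.153×10⁻¹⁹ = 7.802×10²¹, i.e. 7.802×10²¹/6.022×10²³ = 0.01296 mol.
Fraction absorbed: 1 − 10^(−0.737) = 0.8168.
Photons absorbed: 0.8168 × 0.01296 = 0.01059 mol.
Φ = 0.008928 mol / 0.01059 mol photons = 0.84.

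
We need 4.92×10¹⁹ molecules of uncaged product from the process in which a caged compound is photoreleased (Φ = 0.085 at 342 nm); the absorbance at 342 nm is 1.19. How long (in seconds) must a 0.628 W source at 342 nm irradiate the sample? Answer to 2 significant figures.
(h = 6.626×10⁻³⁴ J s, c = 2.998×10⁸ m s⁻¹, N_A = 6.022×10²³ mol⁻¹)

t ≈ 570 s

Product: 4.92×10¹⁹ / 6.022×10²³ = 8.170×10⁻⁵ mol.
Photons that must be absorbed: 8.170×10⁻⁵ / 0.085 = 9.612×10⁻⁴ mol.
Fraction absorbed: 1 − 10^(−1.19) = 0.9354.
Incident photons needed: 9.612×10⁻⁴ / 0.9354 = 0.001028 mol.
Photon energy: hc/λ = 5.808×10⁻¹⁹ J; per mole, 3.498×10⁵ J mol⁻¹.
Energy required: 0.001028 × 3.498×10⁵ = 359.6 J.
Time: 359.6 J / 0.628 W = 570 s.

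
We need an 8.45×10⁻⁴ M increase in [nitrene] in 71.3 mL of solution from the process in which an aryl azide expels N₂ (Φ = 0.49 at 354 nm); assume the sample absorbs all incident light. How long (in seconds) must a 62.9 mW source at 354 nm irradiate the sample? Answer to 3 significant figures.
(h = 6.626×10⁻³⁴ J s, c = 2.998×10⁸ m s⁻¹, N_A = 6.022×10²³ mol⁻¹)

Product: (8.45×10⁻⁴ M)(0.0713 L) = 6.025×10⁻⁵ mol.
Photons that must be absorbed: 6.025×10⁻⁵ / 0.49 = 1.230×10⁻⁴ mol.
Photon energy: hc/λ = 5.612×10⁻¹⁹ J; per mole, 3.380×10⁵ J mol⁻¹.
Energy required: 1.230×10⁻⁴ × 3.380×10⁵ = 41.57 J.
Time: 41.57 J / 0.0629 W = 661 s.

t ≈ 661 s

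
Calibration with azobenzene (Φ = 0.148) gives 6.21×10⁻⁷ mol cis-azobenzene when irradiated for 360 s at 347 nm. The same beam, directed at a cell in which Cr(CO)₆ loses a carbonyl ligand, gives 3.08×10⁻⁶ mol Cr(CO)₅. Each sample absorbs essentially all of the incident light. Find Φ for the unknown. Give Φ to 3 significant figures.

Φ = 0.734

Photons absorbed by the actinometer: 6.21×10⁻⁷ / 0.148 = 4.196×10⁻⁶ mol.
Φ(unknown) = 3.08×10⁻⁶ / 4.196×10⁻⁶ = 0.734.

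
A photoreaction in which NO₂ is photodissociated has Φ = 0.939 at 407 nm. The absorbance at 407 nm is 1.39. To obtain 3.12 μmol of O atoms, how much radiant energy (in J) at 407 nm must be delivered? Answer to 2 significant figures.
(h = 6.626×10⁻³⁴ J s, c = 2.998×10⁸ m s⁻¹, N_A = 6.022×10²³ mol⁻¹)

1.0 J

Product: 3.12 μmol = 3.12×10⁻⁶ mol.
Photons that must be absorbed: 3.12×10⁻⁶ / 0.939 = 3.323×10⁻⁶ mol.
Fraction absorbed: 1 − 10^(−1.39) = 0.9593.
Incident photons needed: 3.323×10⁻⁶ / 0.9593 = 3.464×10⁻⁶ mol.
Photon energy: hc/λ = 4.881×10⁻¹⁹ J; per mole, 2.939×10⁵ J mol⁻¹.
Energy required: 3.464×10⁻⁶ × 2.939×10⁵ = 1.0 J.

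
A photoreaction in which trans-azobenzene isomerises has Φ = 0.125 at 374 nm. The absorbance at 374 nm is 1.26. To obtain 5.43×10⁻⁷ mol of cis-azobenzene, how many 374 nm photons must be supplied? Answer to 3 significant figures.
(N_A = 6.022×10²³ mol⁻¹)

2.77×10¹⁸ photons

Photons that must be absorbed: 5.43×10⁻⁷ / 0.125 = 4.344×10⁻⁶ mol.
Fraction absorbed: 1 − 10^(−1.26) = 0.9450.
Incident photons needed: 4.344×10⁻⁶ / 0.9450 = 4.597×10⁻⁶ mol.
Photon count: 4.597×10⁻⁶ × 6.022×10²³ = 2.77×10¹⁸.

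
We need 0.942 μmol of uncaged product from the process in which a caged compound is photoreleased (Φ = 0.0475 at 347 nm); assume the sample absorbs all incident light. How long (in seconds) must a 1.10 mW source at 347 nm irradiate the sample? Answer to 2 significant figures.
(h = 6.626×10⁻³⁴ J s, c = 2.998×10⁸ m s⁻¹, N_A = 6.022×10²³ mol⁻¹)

t ≈ 6200 s

Product: 0.942 μmol = 9.42×10⁻⁷ mol.
Photons that must be absorbed: 9.42×10⁻⁷ / 0.0475 = 1.983×10⁻⁵ mol.
Photon energy: hc/λ = 5.725×10⁻¹⁹ J; per mole, 3.448×10⁵ J mol⁻¹.
Energy required: 1.983×10⁻⁵ × 3.448×10⁵ = 6.837 J.
Time: 6.837 J / 0.0011 W = 6200 s.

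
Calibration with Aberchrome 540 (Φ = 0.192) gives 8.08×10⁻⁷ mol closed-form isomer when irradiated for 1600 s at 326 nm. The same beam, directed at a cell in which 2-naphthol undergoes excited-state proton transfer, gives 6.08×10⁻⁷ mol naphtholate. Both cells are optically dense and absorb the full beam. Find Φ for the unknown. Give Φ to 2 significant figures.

Φ = 0.14

Photons absorbed by the actinometer: 8.08×10⁻⁷ / 0.192 = 4.208×10⁻⁶ mol.
Φ(unknown) = 6.08×10⁻⁷ / 4.208×10⁻⁶ = 0.14.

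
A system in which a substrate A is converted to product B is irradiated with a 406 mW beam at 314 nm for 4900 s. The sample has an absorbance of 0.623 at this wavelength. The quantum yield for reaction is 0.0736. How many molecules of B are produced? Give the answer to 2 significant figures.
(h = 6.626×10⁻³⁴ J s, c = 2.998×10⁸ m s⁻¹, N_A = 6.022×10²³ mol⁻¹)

1.8×10²⁰ molecules

Photon energy at 314 nm: hc/λ = (6.626×10⁻³⁴)(2.998×10⁸)/(314×10⁻⁹) = 6.326×10⁻¹⁹ J.
Energy delivered: (406 mW)(4900 s) = 1989 J.
Photons incident: 1989 / 6.326×10⁻¹⁹ = 3.144×10²¹, i.e. 3.144×10²¹/6.022×10²³ = 0.005221 mol.
Fraction absorbed: 1 − 10^(−0.623) = 0.7618.
Photons absorbed: 0.7618 × 0.005221 = 0.003977 mol.
Product: Φ × n_abs = 0.0736 × 0.003977 = 2.927×10⁻⁴ mol.
As a count: 2.927×10⁻⁴ × 6.022×10²³ = 1.8×10²⁰.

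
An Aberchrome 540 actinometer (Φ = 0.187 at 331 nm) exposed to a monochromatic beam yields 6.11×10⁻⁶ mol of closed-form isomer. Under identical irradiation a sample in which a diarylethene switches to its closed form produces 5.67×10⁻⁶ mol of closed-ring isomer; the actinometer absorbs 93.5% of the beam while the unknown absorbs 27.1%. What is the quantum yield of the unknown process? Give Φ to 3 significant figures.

Photons absorbed by the actinometer: 6.11×10⁻⁶ / 0.187 = 3.267×10⁻⁵ mol.
Incident flux: 3.267×10⁻⁵ / 0.935 = 3.494×10⁻⁵ einstein.
Absorbed by unknown: 0.271 × 3.494×10⁻⁵ = 9.469×10⁻⁶ mol.
Φ(unknown) = 5.67×10⁻⁶ / 9.469×10⁻⁶ = 0.599.

Φ = 0.599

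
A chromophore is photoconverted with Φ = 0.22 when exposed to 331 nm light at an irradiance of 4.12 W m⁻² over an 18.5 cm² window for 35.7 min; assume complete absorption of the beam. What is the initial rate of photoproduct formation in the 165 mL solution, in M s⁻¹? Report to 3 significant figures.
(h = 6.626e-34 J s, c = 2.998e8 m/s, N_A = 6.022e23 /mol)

2.81e-8 M s⁻¹

Photon energy at 331 nm: hc/λ = (6.626e-34)(2.998e8)/(331e-9) = 6.001e-19 J.
Energy delivered: (4.12 W m⁻²)(18.5e-4 m²)(2142 s) = 16.33 J.
Photons incident: 16.33 / 6.001e-19 = 2.721e19, i.e. 2.721e19/6.022e23 = 4.518e-5 mol.
Product formed: 0.22 × 4.518e-5 = 9.940e-6 mol.
Rate: 9.940e-6 mol / (2142 s × 0.165 L) = 2.81e-8 M s⁻¹.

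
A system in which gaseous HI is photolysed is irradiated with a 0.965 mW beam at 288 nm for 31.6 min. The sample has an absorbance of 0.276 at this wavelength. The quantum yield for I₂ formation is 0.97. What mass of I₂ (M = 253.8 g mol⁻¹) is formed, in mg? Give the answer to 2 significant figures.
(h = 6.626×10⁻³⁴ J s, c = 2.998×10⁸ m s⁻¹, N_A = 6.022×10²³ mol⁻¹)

0.51 mg

Photon energy at 288 nm: hc/λ = (6.626×10⁻³⁴)(2.998×10⁸)/(288×10⁻⁹) = 6.897×10⁻¹⁹ J.
Energy delivered: (0.965 mW)(1896 s) = 1.830 J.
Photons incident: 1.830 / 6.897×10⁻¹⁹ = 2.653×10¹⁸, i.e. 2.653×10¹⁸/6.022×10²³ = 4.406×10⁻⁶ mol.
Fraction absorbed: 1 − 10^(−0.276) = 0.4703.
Photons absorbed: 0.4703 × 4.406×10⁻⁶ = 2.072×10⁻⁶ mol.
Product: Φ × n_abs = 0.97 × 2.072×10⁻⁶ = 2.010×10⁻⁶ mol.
Mass: 2.010×10⁻⁶ × 253.8 = 5.101×10⁻⁴ g = 0.51 mg.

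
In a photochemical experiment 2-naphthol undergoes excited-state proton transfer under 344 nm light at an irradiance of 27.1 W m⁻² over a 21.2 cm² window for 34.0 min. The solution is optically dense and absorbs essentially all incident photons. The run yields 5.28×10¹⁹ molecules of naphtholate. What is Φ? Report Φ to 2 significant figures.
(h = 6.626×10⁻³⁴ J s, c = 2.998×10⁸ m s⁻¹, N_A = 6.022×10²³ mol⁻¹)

Product: 5.28×10¹⁹ / 6.022×10²³ = 8.768×10⁻⁵ mol.
Photon energy at 344 nm: hc/λ = (6.626×10⁻³⁴)(2.998×10⁸)/(344×10⁻⁹) = 5.775×10⁻¹⁹ J.
Energy delivered: (27.1 W m⁻²)(21.2×10⁻⁴ m²)(2040 s) = 117.2 J.
Photons incident: 117.2 / 5.775×10⁻¹⁹ = 2.029×10²⁰, i.e. 2.029×10²⁰/6.022×10²³ = 3.369×10⁻⁴ mol.
Φ = 8.768×10⁻⁵ mol / 3.369×10⁻⁴ mol photons = 0.26.

Φ = 0.26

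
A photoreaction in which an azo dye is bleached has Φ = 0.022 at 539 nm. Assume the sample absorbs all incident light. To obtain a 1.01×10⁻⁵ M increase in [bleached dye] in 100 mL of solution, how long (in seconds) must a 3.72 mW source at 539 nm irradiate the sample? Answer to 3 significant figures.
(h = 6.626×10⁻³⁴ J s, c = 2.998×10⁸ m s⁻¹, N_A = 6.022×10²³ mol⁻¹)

Product: (1.01×10⁻⁵ M)(0.1 L) = 1.010×10⁻⁶ mol.
Photons that must be absorbed: 1.010×10⁻⁶ / 0.022 = 4.591×10⁻⁵ mol.
Photon energy: hc/λ = 3.685×10⁻¹⁹ J; per mole, 2.219×10⁵ J mol⁻¹.
Energy required: 4.591×10⁻⁵ × 2.219×10⁵ = 10.19 J.
Time: 10.19 J / 0.00372 W = 2740 s.

t ≈ 2740 s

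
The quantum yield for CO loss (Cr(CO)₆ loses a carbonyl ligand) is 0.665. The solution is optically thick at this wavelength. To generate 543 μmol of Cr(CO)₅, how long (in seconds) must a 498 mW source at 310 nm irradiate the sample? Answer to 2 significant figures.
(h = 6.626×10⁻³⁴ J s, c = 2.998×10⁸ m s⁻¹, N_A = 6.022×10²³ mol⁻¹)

t ≈ 630 s

Product: 543 μmol = 5.43×10⁻⁴ mol.
Photons that must be absorbed: 5.43×10⁻⁴ / 0.665 = 8.165×10⁻⁴ mol.
Photon energy: hc/λ = 6.408×10⁻¹⁹ J; per mole, 3.859×10⁵ J mol⁻¹.
Energy required: 8.165×10⁻⁴ × 3.859×10⁵ = 315.1 J.
Time: 315.1 J / 0.498 W = 630 s.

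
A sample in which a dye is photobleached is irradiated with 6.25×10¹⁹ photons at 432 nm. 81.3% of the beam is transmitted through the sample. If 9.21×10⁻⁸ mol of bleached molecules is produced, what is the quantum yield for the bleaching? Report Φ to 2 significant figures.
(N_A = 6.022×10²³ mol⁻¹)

Φ = 0.0047

Moles of photons: 6.25×10¹⁹ / 6.022×10²³ = 1.038×10⁻⁴ mol.
Fraction absorbed: 1 − 81.3/100 = 0.1870.
Photons absorbed: 0.1870 × 1.038×10⁻⁴ = 1.941×10⁻⁵ mol.
Φ = 9.21×10⁻⁸ mol / 1.941×10⁻⁵ mol photons = 0.0047.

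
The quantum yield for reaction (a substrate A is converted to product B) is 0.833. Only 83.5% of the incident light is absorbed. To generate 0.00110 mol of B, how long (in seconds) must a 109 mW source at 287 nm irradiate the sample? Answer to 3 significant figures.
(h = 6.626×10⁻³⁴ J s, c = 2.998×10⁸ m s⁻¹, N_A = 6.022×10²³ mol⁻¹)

Photons that must be absorbed: 0.00110 / 0.833 = 0.001321 mol.
Incident photons needed: 0.001321 / 0.835 = 0.001582 mol.
Photon energy: hc/λ = 6.922×10⁻¹⁹ J; per mole, 4.168×10⁵ J mol⁻¹.
Energy required: 0.001582 × 4.168×10⁵ = 659.4 J.
Time: 659.4 J / 0.109 W = 6050 s.

t ≈ 6050 s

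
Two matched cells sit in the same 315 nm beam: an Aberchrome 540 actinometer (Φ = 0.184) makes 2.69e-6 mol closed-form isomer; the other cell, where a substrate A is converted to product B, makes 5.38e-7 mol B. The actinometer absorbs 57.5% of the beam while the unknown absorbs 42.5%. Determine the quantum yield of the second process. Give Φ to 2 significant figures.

Φ = 0.050

Photons absorbed by the actinometer: 2.69e-6 / 0.184 = 1.462e-5 mol.
Incident flux: 1.462e-5 / 0.575 = 2.543e-5 einstein.
Absorbed by unknown: 0.425 × 2.543e-5 = 1.081e-5 mol.
Φ(unknown) = 5.38e-7 / 1.081e-5 = 0.050.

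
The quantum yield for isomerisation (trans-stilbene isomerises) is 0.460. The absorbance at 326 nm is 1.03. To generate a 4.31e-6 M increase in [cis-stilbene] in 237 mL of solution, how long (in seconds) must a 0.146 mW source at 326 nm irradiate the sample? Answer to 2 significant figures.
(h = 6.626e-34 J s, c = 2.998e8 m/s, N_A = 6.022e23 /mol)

t ≈ 6200 s

Product: (4.31e-6 M)(0.237 L) = 1.021e-6 mol.
Photons that must be absorbed: 1.021e-6 / 0.460 = 2.220e-6 mol.
Fraction absorbed: 1 − 10^(−1.03) = 0.9067.
Incident photons needed: 2.220e-6 / 0.9067 = 2.448e-6 mol.
Photon energy: hc/λ = 6.093e-19 J; per mole, 3.669e5 J mol⁻¹.
Energy required: 2.448e-6 × 3.669e5 = 0.8982 J.
Time: 0.8982 J / 0.000146 W = 6200 s.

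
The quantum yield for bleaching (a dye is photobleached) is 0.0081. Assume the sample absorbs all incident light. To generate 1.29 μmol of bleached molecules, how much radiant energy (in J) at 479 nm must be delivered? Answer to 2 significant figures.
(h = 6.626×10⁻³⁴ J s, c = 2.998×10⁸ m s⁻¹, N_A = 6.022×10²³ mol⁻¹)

40 J

Product: 1.29 μmol = 1.29×10⁻⁶ mol.
Photons that must be absorbed: 1.29×10⁻⁶ / 0.0081 = 1.593×10⁻⁴ mol.
Photon energy: hc/λ = 4.147×10⁻¹⁹ J; per mole, 2.497×10⁵ J mol⁻¹.
Energy required: 1.593×10⁻⁴ × 2.497×10⁵ = 40 J.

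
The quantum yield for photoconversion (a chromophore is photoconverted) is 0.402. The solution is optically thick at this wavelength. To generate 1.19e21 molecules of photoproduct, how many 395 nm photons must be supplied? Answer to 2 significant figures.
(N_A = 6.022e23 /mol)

Product: 1.19e21 / 6.022e23 = 0.001976 mol.
Photons that must be absorbed: 0.001976 / 0.402 = 0.004915 mol.
Photon count: 0.004915 × 6.022e23 = 3.0e21.

3.0e21 photons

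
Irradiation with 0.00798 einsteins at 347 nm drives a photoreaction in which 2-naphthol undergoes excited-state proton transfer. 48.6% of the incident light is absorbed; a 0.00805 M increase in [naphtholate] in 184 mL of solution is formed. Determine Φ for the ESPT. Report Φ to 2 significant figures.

Φ = 0.38

Product: (0.00805 M)(0.184 L) = 0.001481 mol.
Photons absorbed: 0.486 × 0.00798 = 0.003878 mol.
Φ = 0.001481 mol / 0.003878 mol photons = 0.38.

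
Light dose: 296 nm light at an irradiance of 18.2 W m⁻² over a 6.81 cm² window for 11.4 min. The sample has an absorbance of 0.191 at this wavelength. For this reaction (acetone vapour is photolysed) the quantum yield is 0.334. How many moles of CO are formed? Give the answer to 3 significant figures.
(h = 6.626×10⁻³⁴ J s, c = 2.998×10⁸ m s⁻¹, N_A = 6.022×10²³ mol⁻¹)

2.49×10⁻⁶ mol

Photon energy at 296 nm: hc/λ = (6.626×10⁻³⁴)(2.998×10⁸)/(296×10⁻⁹) = 6.711×10⁻¹⁹ J.
Energy delivered: (18.2 W m⁻²)(6.81×10⁻⁴ m²)(684 s) = 8.478 J.
Photons incident: 8.478 / 6.711×10⁻¹⁹ = 1.263×10¹⁹, i.e. 1.263×10¹⁹/6.022×10²³ = 2.097×10⁻⁵ mol.
Fraction absorbed: 1 − 10^(−0.191) = 0.3558.
Photons absorbed: 0.3558 × 2.097×10⁻⁵ = 7.461×10⁻⁶ mol.
Product: Φ × n_abs = 0.334 × 7.461×10⁻⁶ = 2.492×10⁻⁶ mol.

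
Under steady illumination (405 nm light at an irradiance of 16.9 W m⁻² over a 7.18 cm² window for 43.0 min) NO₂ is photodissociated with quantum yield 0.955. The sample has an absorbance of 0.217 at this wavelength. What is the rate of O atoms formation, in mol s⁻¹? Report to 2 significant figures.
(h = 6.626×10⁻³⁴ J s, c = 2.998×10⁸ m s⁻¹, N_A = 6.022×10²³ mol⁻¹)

Photon energy at 405 nm: hc/λ = (6.626×10⁻³⁴)(2.998×10⁸)/(405×10⁻⁹) = 4.905×10⁻¹⁹ J.
Energy delivered: (16.9 W m⁻²)(7.18×10⁻⁴ m²)(2580 s) = 31.31 J.
Photons incident: 31.31 / 4.905×10⁻¹⁹ = 6.383×10¹⁹, i.e. 6.383×10¹⁹/6.022×10²³ = 1.060×10⁻⁴ mol.
Fraction absorbed: 1 − 10^(−0.217) = 0.3933.
Photons absorbed: 0.3933 × 1.060×10⁻⁴ = 4.169×10⁻⁵ mol.
Product formed: 0.955 × 4.169×10⁻⁵ = 3.981×10⁻⁵ mol.
Rate: 3.981×10⁻⁵ / 2580 s = 1.5×10⁻⁸ mol s⁻¹.

1.5×10⁻⁸ mol s⁻¹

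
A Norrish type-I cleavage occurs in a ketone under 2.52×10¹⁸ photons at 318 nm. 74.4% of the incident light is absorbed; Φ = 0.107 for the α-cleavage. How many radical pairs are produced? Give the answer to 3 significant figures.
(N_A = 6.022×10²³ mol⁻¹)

2.01×10¹⁷ radical pairs

Moles of photons: 2.52×10¹⁸ / 6.022×10²³ = 4.185×10⁻⁶ mol.
Photons absorbed: 0.744 × 4.185×10⁻⁶ = 3.114×10⁻⁶ mol.
Product: Φ × n_abs = 0.107 × 3.114×10⁻⁶ = 3.332×10⁻⁷ mol.
As a count: 3.332×10⁻⁷ × 6.022×10²³ = 2.01×10¹⁷.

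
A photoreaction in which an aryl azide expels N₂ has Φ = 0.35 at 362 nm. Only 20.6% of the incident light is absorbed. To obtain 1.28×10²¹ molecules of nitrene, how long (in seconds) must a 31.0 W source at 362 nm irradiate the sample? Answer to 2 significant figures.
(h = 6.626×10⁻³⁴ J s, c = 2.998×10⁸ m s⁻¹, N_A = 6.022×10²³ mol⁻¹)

t ≈ 310 s

Product: 1.28×10²¹ / 6.022×10²³ = 0.002126 mol.
Photons that must be absorbed: 0.002126 / 0.35 = 0.006074 mol.
Incident photons needed: 0.006074 / 0.206 = 0.02949 mol.
Photon energy: hc/λ = 5.487×10⁻¹⁹ J; per mole, 3.304×10⁵ J mol⁻¹.
Energy required: 0.02949 × 3.304×10⁵ = 9743 J.
Time: 9743 J / 31 W = 310 s.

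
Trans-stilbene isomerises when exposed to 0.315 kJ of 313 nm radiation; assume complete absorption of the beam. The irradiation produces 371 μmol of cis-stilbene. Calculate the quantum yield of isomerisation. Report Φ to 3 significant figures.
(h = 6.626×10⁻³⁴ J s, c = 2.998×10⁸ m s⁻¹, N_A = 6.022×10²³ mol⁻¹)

Φ = 0.450

Product: 371 μmol = 3.71×10⁻⁴ mol.
Photon energy at 313 nm: hc/λ = (6.626×10⁻³⁴)(2.998×10⁸)/(313×10⁻⁹) = 6.347×10⁻¹⁹ J.
Incident energy: 0.315 kJ = 315 J.
Photons incident: 315 / 6.347×10⁻¹⁹ = 4.963×10²⁰, i.e. 4.963×10²⁰/6.022×10²³ = 8.241×10⁻⁴ mol.
Φ = 3.71×10⁻⁴ mol / 8.241×10⁻⁴ mol photons = 0.450.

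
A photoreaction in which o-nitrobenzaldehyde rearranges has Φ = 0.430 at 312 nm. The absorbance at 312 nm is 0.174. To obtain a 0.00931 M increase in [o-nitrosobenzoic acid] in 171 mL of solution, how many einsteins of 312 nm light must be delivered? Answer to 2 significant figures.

Product: (0.00931 M)(0.171 L) = 0.001592 mol.
Photons that must be absorbed: 0.001592 / 0.430 = 0.003702 mol.
Fraction absorbed: 1 − 10^(−0.174) = 0.3301.
Incident photons needed: 0.003702 / 0.3301 = 0.01121 mol.

0.011 einstein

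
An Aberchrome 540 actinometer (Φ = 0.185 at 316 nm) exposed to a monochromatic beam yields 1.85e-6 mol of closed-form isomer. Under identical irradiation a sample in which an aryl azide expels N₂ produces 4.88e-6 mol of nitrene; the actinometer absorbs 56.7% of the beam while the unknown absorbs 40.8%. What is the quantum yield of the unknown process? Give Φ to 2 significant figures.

Φ = 0.68

Photons absorbed by the actinometer: 1.85e-6 / 0.185 = 1.000e-5 mol.
Incident flux: 1.000e-5 / 0.567 = 1.764e-5 einstein.
Absorbed by unknown: 0.408 × 1.764e-5 = 7.197e-6 mol.
Φ(unknown) = 4.88e-6 / 7.197e-6 = 0.68.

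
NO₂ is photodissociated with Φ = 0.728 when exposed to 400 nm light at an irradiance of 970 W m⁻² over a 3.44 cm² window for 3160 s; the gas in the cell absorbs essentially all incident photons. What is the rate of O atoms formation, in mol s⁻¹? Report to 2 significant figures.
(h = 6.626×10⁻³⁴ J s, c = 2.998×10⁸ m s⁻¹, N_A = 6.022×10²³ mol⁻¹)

8.1×10⁻⁷ mol s⁻¹

Photon energy at 400 nm: hc/λ = (6.626×10⁻³⁴)(2.998×10⁸)/(400×10⁻⁹) = 4.966×10⁻¹⁹ J.
Energy delivered: (970 W m⁻²)(3.44×10⁻⁴ m²)(3160 s) = 1054 J.
Photons incident: 1054 / 4.966×10⁻¹⁹ = 2.122×10²¹, i.e. 2.122×10²¹/6.022×10²³ = 0.003524 mol.
Product formed: 0.728 × 0.003524 = 0.002565 mol.
Rate: 0.002565 / 3160 s = 8.1×10⁻⁷ mol s⁻¹.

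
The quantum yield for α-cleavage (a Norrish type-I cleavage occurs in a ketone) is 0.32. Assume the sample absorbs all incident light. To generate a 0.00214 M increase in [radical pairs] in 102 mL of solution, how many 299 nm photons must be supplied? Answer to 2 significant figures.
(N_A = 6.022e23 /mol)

Product: (0.00214 M)(0.102 L) = 2.183e-4 mol.
Photons that must be absorbed: 2.183e-4 / 0.32 = 6.822e-4 mol.
Photon count: 6.822e-4 × 6.022e23 = 4.1e20.

4.1e20 photons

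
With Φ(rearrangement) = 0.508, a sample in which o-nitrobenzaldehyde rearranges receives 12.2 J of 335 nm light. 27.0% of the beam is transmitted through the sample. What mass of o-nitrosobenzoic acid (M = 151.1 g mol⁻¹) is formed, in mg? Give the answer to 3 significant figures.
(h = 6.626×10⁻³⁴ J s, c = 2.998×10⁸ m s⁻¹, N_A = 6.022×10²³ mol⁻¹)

1.91 mg

Photon energy at 335 nm: hc/λ = (6.626×10⁻³⁴)(2.998×10⁸)/(335×10⁻⁹) = 5.930×10⁻¹⁹ J.
Photons incident: 12.2 / 5.930×10⁻¹⁹ = 2.057×10¹⁹, i.e. 2.057×10¹⁹/6.022×10²³ = 3.416×10⁻⁵ mol.
Fraction absorbed: 1 − 27.0/100 = 0.7300.
Photons absorbed: 0.7300 × 3.416×10⁻⁵ = 2.494×10⁻⁵ mol.
Product: Φ × n_abs = 0.508 × 2.494×10⁻⁵ = 1.267×10⁻⁵ mol.
Mass: 1.267×10⁻⁵ × 151.1 = 0.001914 g = 1.91 mg.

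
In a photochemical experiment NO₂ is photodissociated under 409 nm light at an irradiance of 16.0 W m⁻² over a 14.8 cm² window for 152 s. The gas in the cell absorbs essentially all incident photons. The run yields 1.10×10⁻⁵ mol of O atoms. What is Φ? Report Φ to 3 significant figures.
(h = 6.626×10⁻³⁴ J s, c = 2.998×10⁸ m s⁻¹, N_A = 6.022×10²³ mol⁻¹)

Φ = 0.894

Photon energy at 409 nm: hc/λ = (6.626×10⁻³⁴)(2.998×10⁸)/(409×10⁻⁹) = 4.857×10⁻¹⁹ J.
Energy delivered: (16.0 W m⁻²)(14.8×10⁻⁴ m²)(152 s) = 3.599 J.
Photons incident: 3.599 / 4.857×10⁻¹⁹ = 7.410×10¹⁸, i.e. 7.410×10¹⁸/6.022×10²³ = 1.230×10⁻⁵ mol.
Φ = 1.10×10⁻⁵ mol / 1.230×10⁻⁵ mol photons = 0.894.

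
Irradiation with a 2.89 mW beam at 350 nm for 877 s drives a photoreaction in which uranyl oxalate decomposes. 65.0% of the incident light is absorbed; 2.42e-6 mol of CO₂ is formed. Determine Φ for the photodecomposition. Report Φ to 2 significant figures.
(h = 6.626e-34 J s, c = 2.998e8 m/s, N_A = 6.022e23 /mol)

Photon energy at 350 nm: hc/λ = (6.626e-34)(2.998e8)/(350e-9) = 5.676e-19 J.
Energy delivered: (2.89 mW)(877 s) = 2.535 J.
Photons incident: 2.535 / 5.676e-19 = 4.466e18, i.e. 4.466e18/6.022e23 = 7.416e-6 mol.
Photons absorbed: 0.650 × 7.416e-6 = 4.820e-6 mol.
Φ = 2.42e-6 mol / 4.820e-6 mol photons = 0.50.

Φ = 0.50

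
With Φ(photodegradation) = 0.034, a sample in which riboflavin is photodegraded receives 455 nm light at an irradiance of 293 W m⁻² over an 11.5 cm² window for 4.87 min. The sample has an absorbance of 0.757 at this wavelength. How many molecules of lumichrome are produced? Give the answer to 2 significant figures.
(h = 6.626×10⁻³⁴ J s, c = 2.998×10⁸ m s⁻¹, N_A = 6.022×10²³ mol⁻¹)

6.3×10¹⁸ molecules

Photon energy at 455 nm: hc/λ = (6.626×10⁻³⁴)(2.998×10⁸)/(455×10⁻⁹) = 4.366×10⁻¹⁹ J.
Energy delivered: (293 W m⁻²)(11.5×10⁻⁴ m²)(292.2 s) = 98.46 J.
Photons incident: 98.46 / 4.366×10⁻¹⁹ = 2.255×10²⁰, i.e. 2.255×10²⁰/6.022×10²³ = 3.745×10⁻⁴ mol.
Fraction absorbed: 1 − 10^(−0.757) = 0.8250.
Photons absorbed: 0.8250 × 3.745×10⁻⁴ = 3.090×10⁻⁴ mol.
Product: Φ × n_abs = 0.034 × 3.090×10⁻⁴ = 1.051×10⁻⁵ mol.
As a count: 1.051×10⁻⁵ × 6.022×10²³ = 6.3×10¹⁸.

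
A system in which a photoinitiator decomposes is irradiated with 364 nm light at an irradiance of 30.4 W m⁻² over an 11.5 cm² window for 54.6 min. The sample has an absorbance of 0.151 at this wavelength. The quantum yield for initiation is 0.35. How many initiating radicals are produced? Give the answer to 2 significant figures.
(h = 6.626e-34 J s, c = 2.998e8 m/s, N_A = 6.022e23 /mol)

2.2e19 initiating radicals

Photon energy at 364 nm: hc/λ = (6.626e-34)(2.998e8)/(364e-9) = 5.457e-19 J.
Energy delivered: (30.4 W m⁻²)(11.5e-4 m²)(3276 s) = 114.5 J.
Photons incident: 114.5 / 5.457e-19 = 2.098e20, i.e. 2.098e20/6.022e23 = 3.484e-4 mol.
Fraction absorbed: 1 − 10^(−0.151) = 0.2937.
Photons absorbed: 0.2937 × 3.484e-4 = 1.023e-4 mol.
Product: Φ × n_abs = 0.35 × 1.023e-4 = 3.581e-5 mol.
As a count: 3.581e-5 × 6.022e23 = 2.2e19.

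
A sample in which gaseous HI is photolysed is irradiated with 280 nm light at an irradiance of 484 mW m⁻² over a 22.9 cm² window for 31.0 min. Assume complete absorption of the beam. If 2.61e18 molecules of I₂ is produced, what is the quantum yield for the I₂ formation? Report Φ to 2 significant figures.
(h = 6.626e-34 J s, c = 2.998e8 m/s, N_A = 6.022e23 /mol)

Product: 2.61e18 / 6.022e23 = 4.334e-6 mol.
Photon energy at 280 nm: hc/λ = (6.626e-34)(2.998e8)/(280e-9) = 7.095e-19 J.
Energy delivered: (484 mW m⁻²)(22.9e-4 m²)(1860 s) = 2.062 J.
Photons incident: 2.062 / 7.095e-19 = 2.906e18, i.e. 2.906e18/6.022e23 = 4.826e-6 mol.
Φ = 4.334e-6 mol / 4.826e-6 mol photons = 0.90.

Φ = 0.90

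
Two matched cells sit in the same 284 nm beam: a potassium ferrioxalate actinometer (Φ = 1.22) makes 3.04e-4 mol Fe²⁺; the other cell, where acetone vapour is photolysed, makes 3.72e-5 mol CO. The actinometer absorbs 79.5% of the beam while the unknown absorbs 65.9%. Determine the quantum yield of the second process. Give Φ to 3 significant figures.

Φ = 0.180

Photons absorbed by the actinometer: 3.04e-4 / 1.22 = 2.492e-4 mol.
Incident flux: 2.492e-4 / 0.795 = 3.135e-4 einstein.
Absorbed by unknown: 0.659 × 3.135e-4 = 2.066e-4 mol.
Φ(unknown) = 3.72e-5 / 2.066e-4 = 0.180.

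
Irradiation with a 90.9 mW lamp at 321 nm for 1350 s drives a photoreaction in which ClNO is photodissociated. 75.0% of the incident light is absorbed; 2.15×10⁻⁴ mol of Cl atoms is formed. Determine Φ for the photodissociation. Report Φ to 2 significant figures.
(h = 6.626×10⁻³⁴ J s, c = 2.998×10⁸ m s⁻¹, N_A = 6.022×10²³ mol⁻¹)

Photon energy at 321 nm: hc/λ = (6.626×10⁻³⁴)(2.998×10⁸)/(321×10⁻⁹) = 6.188×10⁻¹⁹ J.
Energy delivered: (90.9 mW)(1350 s) = 122.7 J.
Photons incident: 122.7 / 6.188×10⁻¹⁹ = 1.983×10²⁰, i.e. 1.983×10²⁰/6.022×10²³ = 3.293×10⁻⁴ mol.
Photons absorbed: 0.750 × 3.293×10⁻⁴ = 2.470×10⁻⁴ mol.
Φ = 2.15×10⁻⁴ mol / 2.470×10⁻⁴ mol photons = 0.87.

Φ = 0.87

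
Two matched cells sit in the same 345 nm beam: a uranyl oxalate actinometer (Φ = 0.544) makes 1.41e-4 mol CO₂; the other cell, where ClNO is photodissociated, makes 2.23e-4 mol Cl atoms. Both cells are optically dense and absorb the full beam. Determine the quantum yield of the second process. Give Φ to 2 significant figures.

Photons absorbed by the actinometer: 1.41e-4 / 0.544 = 2.592e-4 mol.
Φ(unknown) = 2.23e-4 / 2.592e-4 = 0.86.

Φ = 0.86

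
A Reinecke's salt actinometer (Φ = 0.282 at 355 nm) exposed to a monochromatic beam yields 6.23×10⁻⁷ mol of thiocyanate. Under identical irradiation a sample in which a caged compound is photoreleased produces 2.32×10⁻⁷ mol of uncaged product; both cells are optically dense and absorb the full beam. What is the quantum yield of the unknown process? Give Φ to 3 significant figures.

Φ = 0.105

Photons absorbed by the actinometer: 6.23×10⁻⁷ / 0.282 = 2.209×10⁻⁶ mol.
Φ(unknown) = 2.32×10⁻⁷ / 2.209×10⁻⁶ = 0.105.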